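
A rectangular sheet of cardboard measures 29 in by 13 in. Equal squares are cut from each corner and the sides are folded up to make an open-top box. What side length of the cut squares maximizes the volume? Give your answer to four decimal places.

With cut size x, the volume is V(x) = x(29 − 2x)(13 − 2x) for 0 < x < 6.5.
V'(x) = 12x^2 − 168x + 377. Setting V'(x) = 0 gives x ≈ 2.8068 (the root in (0, 6.5)).
V''(x) = 24x − 168 is negative there, so this is the maximum; V ≈ 484.8503.

2.8068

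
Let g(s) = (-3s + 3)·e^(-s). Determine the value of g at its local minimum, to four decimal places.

Differentiating with the product rule gives g'(s) = (3s - 6)·e^(-s). Since e^(-s) > 0, the only critical point is s = 2.
g''(2) has the same sign as 3 > 0, so this is a local minimum.
g(2) = (-3)·e^(-2) ≈ -0.4060.

-0.4060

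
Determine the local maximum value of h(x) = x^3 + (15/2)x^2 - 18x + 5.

h'(x) = 3x^2 + 15x - 18 = 0 at x = -6, 1.
Since h''(x) = 6x + 15, we get h''(-6) = -21 < 0 ⇒ local maximum; h''(1) = 21 > 0 ⇒ local minimum.
The local maximum is h(-6) = 167.

167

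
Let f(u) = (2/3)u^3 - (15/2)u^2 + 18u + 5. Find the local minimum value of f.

-13

f'(u) = 2u^2 - 15u + 18. Setting f'(u) = 0 gives u ∈ {3/2, 6}.
Second-derivative test with f''(u) = 4u - 15: f''(3/2) = -9 < 0 ⇒ local maximum; f''(6) = 9 > 0 ⇒ local minimum.
The local minimum is f(6) = -13.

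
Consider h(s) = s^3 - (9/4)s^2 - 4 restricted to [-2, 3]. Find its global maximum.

11/4

Differentiating, h'(s) = 3s^2 - (9/2)s; which vanishes at s = 0 and s = 3/2.
Candidates: h(-2) = -21; h(0) = -4; h(3/2) = -91/16; h(3) = 11/4.
Hence the absolute maximum is 11/4 at s = 3.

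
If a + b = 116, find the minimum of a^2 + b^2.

With a + b = 116, a^2 + b^2 = a^2 + (116 − a)^2.
The derivative 2a − 2(116 − a) = 4a − 232 vanishes at a = 58; second derivative 4 > 0, a minimum.
The minimum is 2·(58)^2 = 6728.

6728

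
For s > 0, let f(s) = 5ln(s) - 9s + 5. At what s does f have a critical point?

5/9

f'(s) = 5/s − 9 = 0 gives s = 5/9.
f''(s) = -5/s², which is negative for s > 0, so this is a local maximum.
f(5/9) = 5·ln(5/9) - 5 + 5 ≈ -2.9389.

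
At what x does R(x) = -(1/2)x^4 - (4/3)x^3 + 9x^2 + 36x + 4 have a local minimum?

R'(x) = -2x^3 - 4x^2 + 18x + 36. Setting R'(x) = 0 gives x ∈ {-3, -2, 3}.
Second-derivative test with R''(x) = -6x^2 - 8x + 18: R''(-3) = -12 < 0 ⇒ local maximum; R''(-2) = 10 > 0 ⇒ local minimum; R''(3) = -60 < 0 ⇒ local maximum.
Thus R has its local minimum at x = -2, with value -88/3.

-2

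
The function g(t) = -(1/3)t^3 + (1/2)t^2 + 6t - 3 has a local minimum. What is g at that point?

-31/3

Critical points: g'(t) = -t^2 + t + 6 vanishes at t = -2, 3.
Second-derivative test with g''(t) = -2t + 1: g''(-2) = 5 > 0 ⇒ local minimum; g''(3) = -5 < 0 ⇒ local maximum.
Thus g has its local minimum at t = -2, with value -31/3.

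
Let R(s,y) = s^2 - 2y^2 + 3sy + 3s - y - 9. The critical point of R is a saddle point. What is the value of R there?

∂R/∂s = 2s + 3y + 3 = 0 and ∂R/∂y = 3s - 4y - 1 = 0, so (s, y) = (-9/17, -11/17).
The Hessian has R_{ss} = 2, R_{yy} = -4, R_{sy} = 3, giving D = -17 < 0, so the point is a saddle point.
R(-9/17, -11/17) = -161/17.

-161/17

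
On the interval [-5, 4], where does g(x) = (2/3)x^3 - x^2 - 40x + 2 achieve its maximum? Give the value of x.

g'(x) = 2x^2 - 2x - 40, whose only zero in [-5, 4] is x = -4.
Evaluating at the critical points and endpoints: g(-5) = 281/3,  g(-4) = 310/3,  g(4) = -394/3.
So the maximum is g(-4) = 310/3.

-4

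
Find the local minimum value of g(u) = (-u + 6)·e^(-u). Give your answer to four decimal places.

-0.0009

By the product rule, g'(u) = (u - 7)·e^(-u). Since e^(-u) > 0, the only critical point is u = 7.
g''(7) has the same sign as 1 > 0, so this is a local minimum.
g(7) = (-1)·e^(-7) ≈ -0.0009.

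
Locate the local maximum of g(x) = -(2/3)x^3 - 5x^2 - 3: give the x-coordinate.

Critical points: g'(x) = -2x^2 - 10x vanishes at x = -5, 0.
Since g''(x) = -4x - 10, we get g''(-5) = 10 > 0 ⇒ local minimum; g''(0) = -10 < 0 ⇒ local maximum.
The local maximum is g(0) = -3.

0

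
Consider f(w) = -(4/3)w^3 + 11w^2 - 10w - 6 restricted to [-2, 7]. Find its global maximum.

The derivative is -4w^2 + 22w - 10, which vanishes at w = 1/2 and w = 5.
Candidates: f(-2) = 206/3; f(1/2) = -101/12; f(5) = 157/3; f(7) = 17/3.
So the maximum is f(-2) = 206/3.

206/3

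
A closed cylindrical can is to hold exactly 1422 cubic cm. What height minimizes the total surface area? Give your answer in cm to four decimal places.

With radius r and height h, πr²h = 1422 so h = 1422/(πr²), and S(r) = 2πr² + 2πrh = 2πr² + 2·1422/r.
S'(r) = 4πr − 2·1422/r² = 0 ⇒ r³ = 1422/(2π), so r ≈ 6.0941 and h = 2r ≈ 12.1881.
S''(r) = 4π + 4·1422/r³ > 0, so this is the minimum; S ≈ 700.0262.

12.1881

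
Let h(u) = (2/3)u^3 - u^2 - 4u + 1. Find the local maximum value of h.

10/3

Critical points: h'(u) = 2u^2 - 2u - 4 vanishes at u = -1, 2.
Second-derivative test with h''(u) = 4u - 2: h''(-1) = -6 < 0 ⇒ local maximum; h''(2) = 6 > 0 ⇒ local minimum.
Thus h has its local maximum at u = -1, with value 10/3.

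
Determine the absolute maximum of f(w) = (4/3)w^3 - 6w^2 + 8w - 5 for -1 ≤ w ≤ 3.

1

The derivative is 4w^2 - 12w + 8, which vanishes at w = 1 and w = 2.
Candidates: f(-1) = -61/3, f(1) = -5/3, f(2) = -7/3, f(3) = 1.
The maximum over the interval is 1, attained at w = 3.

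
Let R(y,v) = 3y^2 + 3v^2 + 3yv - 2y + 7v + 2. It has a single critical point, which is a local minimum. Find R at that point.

∂R/∂y = 6y + 3v - 2 = 0 and ∂R/∂v = 3y + 6v + 7 = 0, so (y, v) = (11/9, -16/9).
The Hessian has R_{yy} = 6, R_{vv} = 6, R_{yv} = 3, giving D = 27 > 0 with R_{yy} > 0, so the point is a local minimum.
R(11/9, -16/9) = -49/9.

-49/9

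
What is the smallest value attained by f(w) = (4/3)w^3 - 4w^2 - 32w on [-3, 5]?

f'(w) = 4w^2 - 8w - 32, which vanishes at w = -2 and w = 4.
Compare values at every candidate in [-3, 5]: f(-3) = 24; f(-2) = 112/3; f(4) = -320/3; f(5) = -280/3.
Hence the absolute minimum is -320/3 at w = 4.

-320/3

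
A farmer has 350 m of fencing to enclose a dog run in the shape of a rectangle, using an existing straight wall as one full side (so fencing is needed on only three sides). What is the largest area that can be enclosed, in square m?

30625/2

Let the sides perpendicular to the wall have length x and the parallel side y, so 2x + y = 350 and the area is A = xy = x(350 − 2x).
A'(x) = 350 − 4x = 0 gives x = 175/2, and A''(x) = −4 < 0 confirms a maximum.
Then y = 350 − 2·175/2 = 175 and A = 30625/2.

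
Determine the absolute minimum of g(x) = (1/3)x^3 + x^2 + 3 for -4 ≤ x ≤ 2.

-7/3

Differentiating, g'(x) = x^2 + 2x; which vanishes at x = -2 and x = 0.
Candidates: g(-4) = -7/3,  g(-2) = 13/3,  g(0) = 3,  g(2) = 29/3.
The minimum over the interval is -7/3, attained at x = -4.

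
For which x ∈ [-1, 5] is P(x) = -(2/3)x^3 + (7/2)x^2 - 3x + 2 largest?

P'(x) = -2x^2 + 7x - 3, which vanishes at x = 1/2 and x = 3.
Candidates: P(-1) = 55/6; P(1/2) = 31/24; P(3) = 13/2; P(5) = -53/6.
The maximum over the interval is 55/6, attained at x = -1.

-1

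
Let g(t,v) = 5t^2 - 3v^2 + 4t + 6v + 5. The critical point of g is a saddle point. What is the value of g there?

36/5

∂g/∂t = 10t + 4 = 0 and ∂g/∂v = -6v + 6 = 0, so (t, v) = (-2/5, 1).
The Hessian has g_{tt} = 10, g_{vv} = -6, g_{tv} = 0, giving D = -60 < 0, so the point is a saddle point.
g(-2/5, 1) = 36/5.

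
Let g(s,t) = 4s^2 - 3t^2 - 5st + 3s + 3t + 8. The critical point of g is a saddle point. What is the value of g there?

∂g/∂s = 8s - 5t + 3 = 0 and ∂g/∂t = -5s - 6t + 3 = 0, so (s, t) = (-3/73, 39/73).
The Hessian has g_{ss} = 8, g_{tt} = -6, g_{st} = -5, giving D = -73 < 0, so the point is a saddle point.
g(-3/73, 39/73) = 638/73.

638/73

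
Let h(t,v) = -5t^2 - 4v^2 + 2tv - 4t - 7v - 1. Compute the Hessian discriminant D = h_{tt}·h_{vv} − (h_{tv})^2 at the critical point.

76

∂h/∂t = -10t + 2v - 4 = 0 and ∂h/∂v = 2t - 8v - 7 = 0, so (t, v) = (-23/38, -39/38).
The Hessian has h_{tt} = -10, h_{vv} = -8, h_{tv} = 2, giving D = 76 > 0 with h_{tt} < 0, so the point is a local maximum.
D = (-10)·(-8) − (2)^2 = 76.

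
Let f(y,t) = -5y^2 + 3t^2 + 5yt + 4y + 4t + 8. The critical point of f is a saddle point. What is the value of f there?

568/85

∂f/∂y = -10y + 5t + 4 = 0 and ∂f/∂t = 5y + 6t + 4 = 0, so (y, t) = (4/85, -12/17).
The Hessian has f_{yy} = -10, f_{tt} = 6, f_{yt} = 5, giving D = -85 < 0, so the point is a saddle point.
f(4/85, -12/17) = 568/85.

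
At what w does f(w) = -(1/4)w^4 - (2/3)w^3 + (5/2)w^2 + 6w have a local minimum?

-1

f'(w) = -w^3 - 2w^2 + 5w + 6 = 0 at w = -3, -1, 2.
Since f''(w) = -3w^2 - 4w + 5, we get f''(-3) = -10 < 0 ⇒ local maximum; f''(-1) = 6 > 0 ⇒ local minimum; f''(2) = -15 < 0 ⇒ local maximum.
Thus f has its local minimum at w = -1, with value -37/12.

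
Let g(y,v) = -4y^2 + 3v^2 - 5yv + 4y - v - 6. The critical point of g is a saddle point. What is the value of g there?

-414/73

∂g/∂y = -8y - 5v + 4 = 0 and ∂g/∂v = -5y + 6v - 1 = 0, so (y, v) = (19/73, 28/73).
The Hessian has g_{yy} = -8, g_{vv} = 6, g_{yv} = -5, giving D = -73 < 0, so the point is a saddle point.
g(19/73, 28/73) = -414/73.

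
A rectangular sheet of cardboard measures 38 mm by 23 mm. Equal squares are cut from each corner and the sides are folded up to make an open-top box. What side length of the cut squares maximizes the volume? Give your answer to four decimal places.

With cut size x, the volume is V(x) = x(38 − 2x)(23 − 2x) for 0 < x < 11.5.
V'(x) = 12x^2 − 244x + 874. Setting V'(x) = 0 gives x ≈ 4.6415 (the root in (0, 11.5)).
V''(x) = 24x − 244 is negative there, so this is the maximum; V ≈ 1828.3383.

4.6415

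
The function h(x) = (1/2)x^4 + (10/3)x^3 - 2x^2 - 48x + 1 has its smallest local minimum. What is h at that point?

h'(x) = 2x^3 + 10x^2 - 4x - 48. Setting h'(x) = 0 gives x ∈ {-4, -3, 2}.
Since h''(x) = 6x^2 + 20x - 4, we get h''(-4) = 12 > 0 ⇒ local minimum; h''(-3) = -10 < 0 ⇒ local maximum; h''(2) = 60 > 0 ⇒ local minimum.
The smallest local minimum is h(2) = -205/3.

-205/3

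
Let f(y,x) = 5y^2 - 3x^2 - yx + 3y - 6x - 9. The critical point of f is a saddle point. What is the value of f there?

-414/61

∂f/∂y = 10y - x + 3 = 0 and ∂f/∂x = -y - 6x - 6 = 0, so (y, x) = (-24/61, -57/61).
The Hessian has f_{yy} = 10, f_{xx} = -6, f_{yx} = -1, giving D = -61 < 0, so the point is a saddle point.
f(-24/61, -57/61) = -414/61.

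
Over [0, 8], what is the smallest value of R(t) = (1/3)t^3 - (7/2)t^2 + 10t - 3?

The derivative is t^2 - 7t + 10, which vanishes at t = 2 and t = 5.
Candidates: R(0) = -3, R(2) = 17/3, R(5) = 7/6, R(8) = 71/3.
The minimum over the interval is -3, attained at t = 0.

-3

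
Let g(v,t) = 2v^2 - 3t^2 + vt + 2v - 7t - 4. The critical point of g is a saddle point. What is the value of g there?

∂g/∂v = 4v + t + 2 = 0 and ∂g/∂t = v - 6t - 7 = 0, so (v, t) = (-1/5, -6/5).
The Hessian has g_{vv} = 4, g_{tt} = -6, g_{vt} = 1, giving D = -25 < 0, so the point is a saddle point.
g(-1/5, -6/5) = 0.

0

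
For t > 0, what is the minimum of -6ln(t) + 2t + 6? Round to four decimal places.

R'(t) = -6/t + 2 = 0 gives t = 3.
R''(t) = 6/t², which is positive for t > 0, so this is a local minimum.
R(3) = -6·ln(3) + 6 + 6 ≈ 5.4083.

5.4083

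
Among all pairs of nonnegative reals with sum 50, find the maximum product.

625

With x + y = 50, the product is P(x) = x(50 − x).
P'(x) = 50 − 2x = 0 gives x = 25; P'' = −2 < 0, so this is the maximum.
P = 25·25 = 625.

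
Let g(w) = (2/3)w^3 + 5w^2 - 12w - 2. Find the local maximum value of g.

106

Critical points: g'(w) = 2w^2 + 10w - 12 vanishes at w = -6, 1.
g''(w) = 4w + 10. g''(-6) = -14 < 0 ⇒ local maximum; g''(1) = 14 > 0 ⇒ local minimum.
The local maximum is g(-6) = 106.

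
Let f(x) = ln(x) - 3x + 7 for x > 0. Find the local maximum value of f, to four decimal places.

f'(x) = 1/x − 3 = 0 gives x = 1/3.
f''(x) = -1/x², which is negative for x > 0, so this is a local maximum.
f(1/3) = 1·ln(1/3) - 1 + 7 ≈ 4.9014.

4.9014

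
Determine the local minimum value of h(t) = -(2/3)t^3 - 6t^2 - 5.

h'(t) = -2t^2 - 12t = 0 at t = -6, 0.
h''(t) = -4t - 12. h''(-6) = 12 > 0 ⇒ local minimum; h''(0) = -12 < 0 ⇒ local maximum.
The local minimum is h(-6) = -77.

-77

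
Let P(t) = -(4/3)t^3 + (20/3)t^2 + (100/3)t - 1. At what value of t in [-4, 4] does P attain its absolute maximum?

P'(t) = -4t^2 + (40/3)t + 100/3, whose only zero in [-4, 4] is t = -5/3.
Compare values at every candidate in [-4, 4]: P(-4) = 173/3,  P(-5/3) = -2581/81,  P(4) = 461/3.
The maximum over the interval is 461/3, attained at t = 4.

4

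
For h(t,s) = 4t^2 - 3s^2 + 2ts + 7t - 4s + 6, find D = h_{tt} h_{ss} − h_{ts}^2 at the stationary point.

∂h/∂t = 8t + 2s + 7 = 0 and ∂h/∂s = 2t - 6s - 4 = 0, so (t, s) = (-17/26, -23/26).
The Hessian has h_{tt} = 8, h_{ss} = -6, h_{ts} = 2, giving D = -52 < 0, so the point is a saddle point.
D = (8)·(-6) − (2)^2 = -52.

-52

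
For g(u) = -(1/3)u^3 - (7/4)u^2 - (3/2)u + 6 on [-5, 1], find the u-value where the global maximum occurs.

-5

Differentiating, g'(u) = -u^2 - (7/2)u - 3/2; which vanishes at u = -3 and u = -1/2.
Candidates: g(-5) = 137/12,  g(-3) = 15/4,  g(-1/2) = 305/48,  g(1) = 29/12.
Hence the absolute maximum is 137/12 at u = -5.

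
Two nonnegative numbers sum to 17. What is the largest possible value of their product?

With x + y = 17, the product is P(x) = x(17 − x).
P'(x) = 17 − 2x = 0 gives x = 17/2; P'' = −2 < 0, so this is the maximum.
P = 17/2·17/2 = 289/4.

289/4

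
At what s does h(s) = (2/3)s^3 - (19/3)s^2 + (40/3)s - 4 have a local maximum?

4/3

h'(s) = 2s^2 - (38/3)s + 40/3. Setting h'(s) = 0 gives s ∈ {4/3, 5}.
Since h''(s) = 4s - 38/3, we get h''(4/3) = -22/3 < 0 ⇒ local maximum; h''(5) = 22/3 > 0 ⇒ local minimum.
So the local maximum value is h(4/3) = 332/81.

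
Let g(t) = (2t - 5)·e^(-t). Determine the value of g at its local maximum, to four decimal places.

By the product rule, g'(t) = (-2t + 7)·e^(-t). Since e^(-t) > 0, the only critical point is t = 7/2.
g''(7/2) has the same sign as -2 < 0, so this is a local maximum.
g(7/2) = (2)·e^(-7/2) ≈ 0.0604.

0.0604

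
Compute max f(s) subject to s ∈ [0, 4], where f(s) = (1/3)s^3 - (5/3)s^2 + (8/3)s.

16/3

f'(s) = s^2 - (10/3)s + 8/3, which vanishes at s = 4/3 and s = 2.
Candidates: f(0) = 0, f(4/3) = 112/81, f(2) = 4/3, f(4) = 16/3.
So the maximum is f(4) = 16/3.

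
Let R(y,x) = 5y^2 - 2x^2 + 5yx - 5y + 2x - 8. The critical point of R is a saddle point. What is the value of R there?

∂R/∂y = 10y + 5x - 5 = 0 and ∂R/∂x = 5y - 4x + 2 = 0, so (y, x) = (2/13, 9/13).
The Hessian has R_{yy} = 10, R_{xx} = -4, R_{yx} = 5, giving D = -65 < 0, so the point is a saddle point.
R(2/13, 9/13) = -100/13.

-100/13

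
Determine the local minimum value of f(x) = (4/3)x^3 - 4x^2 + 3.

f'(x) = 4x^2 - 8x = 0 at x = 0, 2.
f''(x) = 8x - 8. f''(0) = -8 < 0 ⇒ local maximum; f''(2) = 8 > 0 ⇒ local minimum.
The local minimum is f(2) = -7/3.

-7/3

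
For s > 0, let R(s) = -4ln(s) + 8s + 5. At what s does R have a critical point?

R'(s) = -4/s + 8 = 0 gives s = 1/2.
R''(s) = 4/s², which is positive for s > 0, so this is a local minimum.
R(1/2) = -4·ln(1/2) + 4 + 5 ≈ 11.7726.

1/2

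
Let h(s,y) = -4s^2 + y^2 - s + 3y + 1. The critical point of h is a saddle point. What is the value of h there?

-19/16

∂h/∂s = -8s - 1 = 0 and ∂h/∂y = 2y + 3 = 0, so (s, y) = (-1/8, -3/2).
The Hessian has h_{ss} = -8, h_{yy} = 2, h_{sy} = 0, giving D = -16 < 0, so the point is a saddle point.
h(-1/8, -3/2) = -19/16.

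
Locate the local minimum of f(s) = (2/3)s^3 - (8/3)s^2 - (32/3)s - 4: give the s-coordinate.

4

Critical points: f'(s) = 2s^2 - (16/3)s - 32/3 vanishes at s = -4/3, 4.
Since f''(s) = 4s - 16/3, we get f''(-4/3) = -32/3 < 0 ⇒ local maximum; f''(4) = 32/3 > 0 ⇒ local minimum.
Thus f has its local minimum at s = 4, with value -140/3.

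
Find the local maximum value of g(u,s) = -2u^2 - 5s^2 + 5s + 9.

∂g/∂u = -4u = 0 and ∂g/∂s = -10s + 5 = 0, so (u, s) = (0, 1/2).
The Hessian has g_{uu} = -4, g_{ss} = -10, g_{us} = 0, giving D = 40 > 0 with g_{uu} < 0, so the point is a local maximum.
g(0, 1/2) = 41/4.

41/4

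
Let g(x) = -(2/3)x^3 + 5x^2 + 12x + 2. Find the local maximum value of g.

110

g'(x) = -2x^2 + 10x + 12. Setting g'(x) = 0 gives x ∈ {-1, 6}.
g''(x) = -4x + 10. g''(-1) = 14 > 0 ⇒ local minimum; g''(6) = -14 < 0 ⇒ local maximum.
The local maximum is g(6) = 110.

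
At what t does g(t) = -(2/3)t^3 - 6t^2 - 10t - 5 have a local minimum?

g'(t) = -2t^2 - 12t - 10. Setting g'(t) = 0 gives t ∈ {-5, -1}.
g''(t) = -4t - 12. g''(-5) = 8 > 0 ⇒ local minimum; g''(-1) = -8 < 0 ⇒ local maximum.
So the local minimum value is g(-5) = -65/3.

-5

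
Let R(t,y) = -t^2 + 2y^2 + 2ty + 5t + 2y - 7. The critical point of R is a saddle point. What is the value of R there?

∂R/∂t = -2t + 2y + 5 = 0 and ∂R/∂y = 2t + 4y + 2 = 0, so (t, y) = (4/3, -7/6).
The Hessian has R_{tt} = -2, R_{yy} = 4, R_{ty} = 2, giving D = -12 < 0, so the point is a saddle point.
R(4/3, -7/6) = -29/6.

-29/6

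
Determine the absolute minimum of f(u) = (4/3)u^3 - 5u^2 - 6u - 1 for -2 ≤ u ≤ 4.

Differentiating, f'(u) = 4u^2 - 10u - 6; which vanishes at u = -1/2 and u = 3.
Compare values at every candidate in [-2, 4]: f(-2) = -59/3; f(-1/2) = 7/12; f(3) = -28; f(4) = -59/3.
The minimum over the interval is -28, attained at u = 3.

-28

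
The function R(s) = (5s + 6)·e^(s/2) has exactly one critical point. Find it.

R'(s) = 5·e^(s/2) + (5s + 6)·(1/2)·e^(s/2) = ((5/2)s + 8)·e^(s/2). Since e^(s/2) > 0, the only critical point is s = -16/5.
R''(-16/5) has the same sign as 5/2 > 0, so this is a local minimum.
R(-16/5) = (-10)·e^(-8/5) ≈ -2.0190.

-16/5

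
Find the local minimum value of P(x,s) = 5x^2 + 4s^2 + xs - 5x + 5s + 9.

∂P/∂x = 10x + s - 5 = 0 and ∂P/∂s = x + 8s + 5 = 0, so (x, s) = (45/79, -55/79).
The Hessian has P_{xx} = 10, P_{ss} = 8, P_{xs} = 1, giving D = 79 > 0 with P_{xx} > 0, so the point is a local minimum.
P(45/79, -55/79) = 461/79.

461/79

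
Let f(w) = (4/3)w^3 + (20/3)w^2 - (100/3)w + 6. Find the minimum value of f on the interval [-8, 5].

Differentiating, f'(w) = 4w^2 + (40/3)w - 100/3; which vanishes at w = -5 and w = 5/3.
Compare values at every candidate in [-8, 5]: f(-8) = 50/3; f(-5) = 518/3; f(5/3) = -2014/81; f(5) = 518/3.
The minimum over the interval is -2014/81, attained at w = 5/3.

-2014/81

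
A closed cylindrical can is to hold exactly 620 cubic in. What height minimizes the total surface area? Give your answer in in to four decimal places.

With radius r and height h, πr²h = 620 so h = 620/(πr²), and S(r) = 2πr² + 2πrh = 2πr² + 2·620/r.
S'(r) = 4πr − 2·620/r² = 0 ⇒ r³ = 620/(2π), so r ≈ 4.6210 and h = 2r ≈ 9.2420.
S''(r) = 4π + 4·620/r³ > 0, so this is the minimum; S ≈ 402.5091.

9.2420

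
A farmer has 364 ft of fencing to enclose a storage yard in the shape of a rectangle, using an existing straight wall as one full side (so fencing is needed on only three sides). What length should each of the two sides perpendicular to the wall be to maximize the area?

91

Let the sides perpendicular to the wall have length x and the parallel side y, so 2x + y = 364 and the area is A = xy = x(364 − 2x).
A'(x) = 364 − 4x = 0 gives x = 91, and A''(x) = −4 < 0 confirms a maximum.
Then y = 364 − 2·91 = 182 and A = 16562.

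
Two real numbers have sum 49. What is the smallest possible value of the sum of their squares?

With a + b = 49, a^2 + b^2 = a^2 + (49 − a)^2.
The derivative 2a − 2(49 − a) = 4a − 98 vanishes at a = 49/2; second derivative 4 > 0, a minimum.
The minimum is 2·(49/2)^2 = 2401/2.

2401/2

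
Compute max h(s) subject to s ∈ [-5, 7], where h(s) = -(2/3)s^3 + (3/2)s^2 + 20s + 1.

187/3

The derivative is -2s^2 + 3s + 20, which vanishes at s = -5/2 and s = 4.
Evaluating at the critical points and endpoints: h(-5) = 131/6, h(-5/2) = -701/24, h(4) = 187/3, h(7) = -85/6.
The maximum over the interval is 187/3, attained at s = 4.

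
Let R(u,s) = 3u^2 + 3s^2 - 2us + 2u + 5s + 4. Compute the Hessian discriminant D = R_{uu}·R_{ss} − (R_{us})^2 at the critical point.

32

∂R/∂u = 6u - 2s + 2 = 0 and ∂R/∂s = -2u + 6s + 5 = 0, so (u, s) = (-11/16, -17/16).
The Hessian has R_{uu} = 6, R_{ss} = 6, R_{us} = -2, giving D = 32 > 0 with R_{uu} > 0, so the point is a local minimum.
D = (6)·(6) − (-2)^2 = 32.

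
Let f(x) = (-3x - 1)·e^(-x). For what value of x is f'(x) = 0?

By the product rule, f'(x) = (3x - 2)·e^(-x). Since e^(-x) > 0, the only critical point is x = 2/3.
f''(2/3) has the same sign as 3 > 0, so this is a local minimum.
f(2/3) = (-3)·e^(-2/3) ≈ -1.5403.

2/3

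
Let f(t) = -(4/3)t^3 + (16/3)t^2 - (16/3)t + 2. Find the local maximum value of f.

f'(t) = -4t^2 + (32/3)t - 16/3. Setting f'(t) = 0 gives t ∈ {2/3, 2}.
f''(t) = -8t + 32/3. f''(2/3) = 16/3 > 0 ⇒ local minimum; f''(2) = -16/3 < 0 ⇒ local maximum.
The local maximum is f(2) = 2.

2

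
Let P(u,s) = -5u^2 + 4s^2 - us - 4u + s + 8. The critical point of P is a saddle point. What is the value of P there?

∂P/∂u = -10u - s - 4 = 0 and ∂P/∂s = -u + 8s + 1 = 0, so (u, s) = (-31/81, -14/81).
The Hessian has P_{uu} = -10, P_{ss} = 8, P_{us} = -1, giving D = -81 < 0, so the point is a saddle point.
P(-31/81, -14/81) = 703/81.

703/81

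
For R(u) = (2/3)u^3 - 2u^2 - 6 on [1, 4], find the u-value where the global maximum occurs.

Differentiating, R'(u) = 2u^2 - 4u; whose only zero in [1, 4] is u = 2.
Candidates: R(1) = -22/3,  R(2) = -26/3,  R(4) = 14/3.
So the maximum is R(4) = 14/3.

4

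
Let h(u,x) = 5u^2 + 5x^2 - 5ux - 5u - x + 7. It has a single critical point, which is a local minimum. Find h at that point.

∂h/∂u = 10u - 5x - 5 = 0 and ∂h/∂x = -5u + 10x - 1 = 0, so (u, x) = (11/15, 7/15).
The Hessian has h_{uu} = 10, h_{xx} = 10, h_{ux} = -5, giving D = 75 > 0 with h_{uu} > 0, so the point is a local minimum.
h(11/15, 7/15) = 74/15.

74/15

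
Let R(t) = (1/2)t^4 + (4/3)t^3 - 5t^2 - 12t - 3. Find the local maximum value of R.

R'(t) = 2t^3 + 4t^2 - 10t - 12 = 0 at t = -3, -1, 2.
R''(t) = 6t^2 + 8t - 10. R''(-3) = 20 > 0 ⇒ local minimum; R''(-1) = -12 < 0 ⇒ local maximum; R''(2) = 30 > 0 ⇒ local minimum.
The local maximum is R(-1) = 19/6.

19/6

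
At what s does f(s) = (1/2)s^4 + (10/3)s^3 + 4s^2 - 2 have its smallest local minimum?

Critical points: f'(s) = 2s^3 + 10s^2 + 8s vanishes at s = -4, -1, 0.
Second-derivative test with f''(s) = 6s^2 + 20s + 8: f''(-4) = 24 > 0 ⇒ local minimum; f''(-1) = -6 < 0 ⇒ local maximum; f''(0) = 8 > 0 ⇒ local minimum.
So the smallest local minimum value is f(-4) = -70/3.

-4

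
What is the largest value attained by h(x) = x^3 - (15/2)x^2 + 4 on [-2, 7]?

The derivative is 3x^2 - 15x, which vanishes at x = 0 and x = 5.
Candidates: h(-2) = -34, h(0) = 4, h(5) = -117/2, h(7) = -41/2.
The maximum over the interval is 4, attained at x = 0.

4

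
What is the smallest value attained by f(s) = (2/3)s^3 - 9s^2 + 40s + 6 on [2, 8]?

f'(s) = 2s^2 - 18s + 40, which vanishes at s = 4 and s = 5.
Candidates: f(2) = 166/3; f(4) = 194/3; f(5) = 193/3; f(8) = 274/3.
The minimum over the interval is 166/3, attained at s = 2.

166/3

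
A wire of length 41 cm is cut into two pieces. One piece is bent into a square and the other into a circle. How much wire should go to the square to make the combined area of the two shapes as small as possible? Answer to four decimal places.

22.9641

Let x be the length used for the square. Square side x/4; circle radius (41−x)/(2π).
A(x) = (x/4)² + π·((41−x)/(2π))² = x²/16 + (41−x)²/(4π) for 0 ≤ x ≤ 41. A'(x) = x/8 − (41−x)/(2π) = 0 gives x = 4·41/(π+4) ≈ 22.9641.
A'' = 1/8 + 1/(2π) > 0, so this gives the minimum combined area; x ≈ 22.9641 cm to the square.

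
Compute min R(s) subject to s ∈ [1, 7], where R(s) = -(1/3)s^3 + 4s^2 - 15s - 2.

-76/3

R'(s) = -s^2 + 8s - 15, which vanishes at s = 3 and s = 5.
Evaluating at the critical points and endpoints: R(1) = -40/3, R(3) = -20, R(5) = -56/3, R(7) = -76/3.
So the minimum is R(7) = -76/3.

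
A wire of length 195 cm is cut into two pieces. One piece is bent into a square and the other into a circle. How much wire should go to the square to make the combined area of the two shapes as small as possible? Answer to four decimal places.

109.2193

Let x be the length used for the square. Square side x/4; circle radius (195−x)/(2π).
A(x) = (x/4)² + π·((195−x)/(2π))² = x²/16 + (195−x)²/(4π) for 0 ≤ x ≤ 195. A'(x) = x/8 − (195−x)/(2π) = 0 gives x = 4·195/(π+4) ≈ 109.2193.
A'' = 1/8 + 1/(2π) > 0, so this gives the minimum combined area; x ≈ 109.2193 cm to the square.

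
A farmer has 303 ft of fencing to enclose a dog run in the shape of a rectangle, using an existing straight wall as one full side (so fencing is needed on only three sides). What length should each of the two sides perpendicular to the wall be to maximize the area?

Let the sides perpendicular to the wall have length x and the parallel side y, so 2x + y = 303 and the area is A = xy = x(303 − 2x).
A'(x) = 303 − 4x = 0 gives x = 303/4, and A''(x) = −4 < 0 confirms a maximum.
Then y = 303 − 2·303/4 = 303/2 and A = 91809/8.

303/4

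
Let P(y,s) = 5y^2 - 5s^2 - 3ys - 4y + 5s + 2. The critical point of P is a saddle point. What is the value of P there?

∂P/∂y = 10y - 3s - 4 = 0 and ∂P/∂s = -3y - 10s + 5 = 0, so (y, s) = (55/109, 38/109).
The Hessian has P_{yy} = 10, P_{ss} = -10, P_{ys} = -3, giving D = -109 < 0, so the point is a saddle point.
P(55/109, 38/109) = 203/109.

203/109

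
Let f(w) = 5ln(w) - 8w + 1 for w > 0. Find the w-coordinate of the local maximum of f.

f'(w) = 5/w − 8 = 0 gives w = 5/8.
f''(w) = -5/w², which is negative for w > 0, so this is a local maximum.
f(5/8) = 5·ln(5/8) - 5 + 1 ≈ -6.3500.

5/8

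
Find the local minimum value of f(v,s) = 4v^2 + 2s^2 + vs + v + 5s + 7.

∂f/∂v = 8v + s + 1 = 0 and ∂f/∂s = v + 4s + 5 = 0, so (v, s) = (1/31, -39/31).
The Hessian has f_{vv} = 8, f_{ss} = 4, f_{vs} = 1, giving D = 31 > 0 with f_{vv} > 0, so the point is a local minimum.
f(1/31, -39/31) = 120/31.

120/31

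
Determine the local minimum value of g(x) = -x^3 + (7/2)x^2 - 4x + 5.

7/2

Critical points: g'(x) = -3x^2 + 7x - 4 vanishes at x = 1, 4/3.
Second-derivative test with g''(x) = -6x + 7: g''(1) = 1 > 0 ⇒ local minimum; g''(4/3) = -1 < 0 ⇒ local maximum.
The local minimum is g(1) = 7/2.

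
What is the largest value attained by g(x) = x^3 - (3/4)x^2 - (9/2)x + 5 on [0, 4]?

39

The derivative is 3x^2 - (3/2)x - 9/2, whose only zero in [0, 4] is x = 3/2.
Evaluating at the critical points and endpoints: g(0) = 5, g(3/2) = -1/16, g(4) = 39.
So the maximum is g(4) = 39.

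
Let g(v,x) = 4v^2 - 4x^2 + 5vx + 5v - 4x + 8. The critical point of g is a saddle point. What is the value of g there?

776/89

∂g/∂v = 8v + 5x + 5 = 0 and ∂g/∂x = 5v - 8x - 4 = 0, so (v, x) = (-20/89, -57/89).
The Hessian has g_{vv} = 8, g_{xx} = -8, g_{vx} = 5, giving D = -89 < 0, so the point is a saddle point.
g(-20/89, -57/89) = 776/89.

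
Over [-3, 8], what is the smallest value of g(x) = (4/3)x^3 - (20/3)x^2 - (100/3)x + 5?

-485/3

g'(x) = 4x^2 - (40/3)x - 100/3, which vanishes at x = -5/3 and x = 5.
Compare values at every candidate in [-3, 8]: g(-3) = 9,  g(-5/3) = 2905/81,  g(5) = -485/3,  g(8) = -17/3.
The minimum over the interval is -485/3, attained at x = 5.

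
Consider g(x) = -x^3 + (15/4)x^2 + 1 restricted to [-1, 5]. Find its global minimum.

-121/4

The derivative is -3x^2 + (15/2)x, which vanishes at x = 0 and x = 5/2.
Compare values at every candidate in [-1, 5]: g(-1) = 23/4, g(0) = 1, g(5/2) = 141/16, g(5) = -121/4.
So the minimum is g(5) = -121/4.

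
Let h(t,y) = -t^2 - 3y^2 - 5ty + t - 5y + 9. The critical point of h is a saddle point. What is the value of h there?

∂h/∂t = -2t - 5y + 1 = 0 and ∂h/∂y = -5t - 6y - 5 = 0, so (t, y) = (-31/13, 15/13).
The Hessian has h_{tt} = -2, h_{yy} = -6, h_{ty} = -5, giving D = -13 < 0, so the point is a saddle point.
h(-31/13, 15/13) = 64/13.

64/13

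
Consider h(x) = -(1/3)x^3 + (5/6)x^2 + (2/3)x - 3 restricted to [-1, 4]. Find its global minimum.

The derivative is -x^2 + (5/3)x + 2/3, which vanishes at x = -1/3 and x = 2.
Candidates: h(-1) = -5/2, h(-1/3) = -505/162, h(2) = -1, h(4) = -25/3.
The minimum over the interval is -25/3, attained at x = 4.

-25/3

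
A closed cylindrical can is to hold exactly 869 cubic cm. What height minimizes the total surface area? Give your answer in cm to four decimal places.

10.3429

With radius r and height h, πr²h = 869 so h = 869/(πr²), and S(r) = 2πr² + 2πrh = 2πr² + 2·869/r.
S'(r) = 4πr − 2·869/r² = 0 ⇒ r³ = 869/(2π), so r ≈ 5.1715 and h = 2r ≈ 10.3429.
S''(r) = 4π + 4·869/r³ > 0, so this is the minimum; S ≈ 504.1128.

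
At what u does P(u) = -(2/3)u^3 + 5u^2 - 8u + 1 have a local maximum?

4

P'(u) = -2u^2 + 10u - 8. Setting P'(u) = 0 gives u ∈ {1, 4}.
Second-derivative test with P''(u) = -4u + 10: P''(1) = 6 > 0 ⇒ local minimum; P''(4) = -6 < 0 ⇒ local maximum.
The local maximum is P(4) = 19/3.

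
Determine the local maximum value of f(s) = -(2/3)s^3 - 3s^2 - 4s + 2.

f'(s) = -2s^2 - 6s - 4. Setting f'(s) = 0 gives s ∈ {-2, -1}.
Second-derivative test with f''(s) = -4s - 6: f''(-2) = 2 > 0 ⇒ local minimum; f''(-1) = -2 < 0 ⇒ local maximum.
Thus f has its local maximum at s = -1, with value 11/3.

11/3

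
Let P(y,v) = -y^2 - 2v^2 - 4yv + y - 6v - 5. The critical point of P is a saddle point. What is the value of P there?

∂P/∂y = -2y - 4v + 1 = 0 and ∂P/∂v = -4y - 4v - 6 = 0, so (y, v) = (-7/2, 2).
The Hessian has P_{yy} = -2, P_{vv} = -4, P_{yv} = -4, giving D = -8 < 0, so the point is a saddle point.
P(-7/2, 2) = -51/4.

-51/4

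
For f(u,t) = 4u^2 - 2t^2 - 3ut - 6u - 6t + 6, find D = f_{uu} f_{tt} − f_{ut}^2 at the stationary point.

-41

∂f/∂u = 8u - 3t - 6 = 0 and ∂f/∂t = -3u - 4t - 6 = 0, so (u, t) = (6/41, -66/41).
The Hessian has f_{uu} = 8, f_{tt} = -4, f_{ut} = -3, giving D = -41 < 0, so the point is a saddle point.
D = (8)·(-4) − (-3)^2 = -41.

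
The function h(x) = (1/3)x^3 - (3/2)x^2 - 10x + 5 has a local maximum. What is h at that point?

h'(x) = x^2 - 3x - 10 = 0 at x = -2, 5.
h''(x) = 2x - 3. h''(-2) = -7 < 0 ⇒ local maximum; h''(5) = 7 > 0 ⇒ local minimum.
So the local maximum value is h(-2) = 49/3.

49/3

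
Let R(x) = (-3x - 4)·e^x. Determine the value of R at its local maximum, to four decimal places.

R'(x) = (-3)·e^x + (-3x - 4)·1·e^x = (-3x - 7)·e^x. Since e^x > 0, the only critical point is x = -7/3.
R''(-7/3) has the same sign as -3 < 0, so this is a local maximum.
R(-7/3) = (3)·e^(-7/3) ≈ 0.2909.

0.2909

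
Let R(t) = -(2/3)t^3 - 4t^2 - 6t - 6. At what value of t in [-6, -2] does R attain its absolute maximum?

The derivative is -2t^2 - 8t - 6, whose only zero in [-6, -2] is t = -3.
Evaluating at the critical points and endpoints: R(-6) = 30, R(-3) = -6, R(-2) = -14/3.
Hence the absolute maximum is 30 at t = -6.

-6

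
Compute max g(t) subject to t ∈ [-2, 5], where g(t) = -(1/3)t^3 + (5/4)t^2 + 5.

The derivative is -t^2 + (5/2)t, which vanishes at t = 0 and t = 5/2.
Evaluating at the critical points and endpoints: g(-2) = 38/3,  g(0) = 5,  g(5/2) = 365/48,  g(5) = -65/12.
So the maximum is g(-2) = 38/3.

38/3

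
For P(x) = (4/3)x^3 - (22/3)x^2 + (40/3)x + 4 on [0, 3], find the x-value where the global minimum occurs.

0

P'(x) = 4x^2 - (44/3)x + 40/3, which vanishes at x = 5/3 and x = 2.
Compare values at every candidate in [0, 3]: P(0) = 4,  P(5/3) = 974/81,  P(2) = 12,  P(3) = 14.
So the minimum is P(0) = 4.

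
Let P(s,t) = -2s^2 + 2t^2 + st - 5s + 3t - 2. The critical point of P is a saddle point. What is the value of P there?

∂P/∂s = -4s + t - 5 = 0 and ∂P/∂t = s + 4t + 3 = 0, so (s, t) = (-23/17, -7/17).
The Hessian has P_{ss} = -4, P_{tt} = 4, P_{st} = 1, giving D = -17 < 0, so the point is a saddle point.
P(-23/17, -7/17) = 13/17.

13/17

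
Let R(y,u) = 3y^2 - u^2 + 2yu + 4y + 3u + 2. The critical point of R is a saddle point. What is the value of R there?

19/16

∂R/∂y = 6y + 2u + 4 = 0 and ∂R/∂u = 2y - 2u + 3 = 0, so (y, u) = (-7/8, 5/8).
The Hessian has R_{yy} = 6, R_{uu} = -2, R_{yu} = 2, giving D = -16 < 0, so the point is a saddle point.
R(-7/8, 5/8) = 19/16.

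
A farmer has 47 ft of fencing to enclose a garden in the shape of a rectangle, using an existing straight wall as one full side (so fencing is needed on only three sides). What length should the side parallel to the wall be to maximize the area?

47/2

Let the sides perpendicular to the wall have length x and the parallel side y, so 2x + y = 47 and the area is A = xy = x(47 − 2x).
A'(x) = 47 − 4x = 0 gives x = 47/4, and A''(x) = −4 < 0 confirms a maximum.
Then y = 47 − 2·47/4 = 47/2 and A = 2209/8.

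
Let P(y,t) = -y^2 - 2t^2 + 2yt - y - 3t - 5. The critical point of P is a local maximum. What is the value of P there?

∂P/∂y = -2y + 2t - 1 = 0 and ∂P/∂t = 2y - 4t - 3 = 0, so (y, t) = (-5/2, -2).
The Hessian has P_{yy} = -2, P_{tt} = -4, P_{yt} = 2, giving D = 4 > 0 with P_{yy} < 0, so the point is a local maximum.
P(-5/2, -2) = -3/4.

-3/4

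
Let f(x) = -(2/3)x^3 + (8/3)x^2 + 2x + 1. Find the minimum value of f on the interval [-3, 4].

53/81

f'(x) = -2x^2 + (16/3)x + 2, which vanishes at x = -1/3 and x = 3.
Candidates: f(-3) = 37; f(-1/3) = 53/81; f(3) = 13; f(4) = 9.
The minimum over the interval is 53/81, attained at x = -1/3.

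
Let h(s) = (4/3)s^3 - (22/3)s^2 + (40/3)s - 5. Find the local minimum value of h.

3

h'(s) = 4s^2 - (44/3)s + 40/3 = 0 at s = 5/3, 2.
h''(s) = 8s - 44/3. h''(5/3) = -4/3 < 0 ⇒ local maximum; h''(2) = 4/3 > 0 ⇒ local minimum.
Thus h has its local minimum at s = 2, with value 3.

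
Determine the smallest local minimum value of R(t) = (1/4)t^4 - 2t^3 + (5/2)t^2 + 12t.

R'(t) = t^3 - 6t^2 + 5t + 12. Setting R'(t) = 0 gives t ∈ {-1, 3, 4}.
R''(t) = 3t^2 - 12t + 5. R''(-1) = 20 > 0 ⇒ local minimum; R''(3) = -4 < 0 ⇒ local maximum; R''(4) = 5 > 0 ⇒ local minimum.
So the smallest local minimum value is R(-1) = -29/4.

-29/4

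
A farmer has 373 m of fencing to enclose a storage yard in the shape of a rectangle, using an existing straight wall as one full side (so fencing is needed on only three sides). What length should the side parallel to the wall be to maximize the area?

373/2

Let the sides perpendicular to the wall have length x and the parallel side y, so 2x + y = 373 and the area is A = xy = x(373 − 2x).
A'(x) = 373 − 4x = 0 gives x = 373/4, and A''(x) = −4 < 0 confirms a maximum.
Then y = 373 − 2·373/4 = 373/2 and A = 139129/8.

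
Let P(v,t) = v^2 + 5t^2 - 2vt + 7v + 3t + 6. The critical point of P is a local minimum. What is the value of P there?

-25/2

∂P/∂v = 2v - 2t + 7 = 0 and ∂P/∂t = -2v + 10t + 3 = 0, so (v, t) = (-19/4, -5/4).
The Hessian has P_{vv} = 2, P_{tt} = 10, P_{vt} = -2, giving D = 16 > 0 with P_{vv} > 0, so the point is a local minimum.
P(-19/4, -5/4) = -25/2.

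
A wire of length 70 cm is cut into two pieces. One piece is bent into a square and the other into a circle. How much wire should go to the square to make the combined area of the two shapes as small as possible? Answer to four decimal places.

Let x be the length used for the square. Square side x/4; circle radius (70−x)/(2π).
A(x) = (x/4)² + π·((70−x)/(2π))² = x²/16 + (70−x)²/(4π) for 0 ≤ x ≤ 70. A'(x) = x/8 − (70−x)/(2π) = 0 gives x = 4·70/(π+4) ≈ 39.2069.
A'' = 1/8 + 1/(2π) > 0, so this gives the minimum combined area; x ≈ 39.2069 cm to the square.

39.2069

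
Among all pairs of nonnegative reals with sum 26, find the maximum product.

With x + y = 26, the product is P(x) = x(26 − x).
P'(x) = 26 − 2x = 0 gives x = 13; P'' = −2 < 0, so this is the maximum.
P = 13·13 = 169.

169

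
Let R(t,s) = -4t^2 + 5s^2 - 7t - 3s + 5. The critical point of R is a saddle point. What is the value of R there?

609/80

∂R/∂t = -8t - 7 = 0 and ∂R/∂s = 10s - 3 = 0, so (t, s) = (-7/8, 3/10).
The Hessian has R_{tt} = -8, R_{ss} = 10, R_{ts} = 0, giving D = -80 < 0, so the point is a saddle point.
R(-7/8, 3/10) = 609/80.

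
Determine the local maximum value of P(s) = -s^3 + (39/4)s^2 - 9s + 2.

83

Critical points: P'(s) = -3s^2 + (39/2)s - 9 vanishes at s = 1/2, 6.
Second-derivative test with P''(s) = -6s + 39/2: P''(1/2) = 33/2 > 0 ⇒ local minimum; P''(6) = -33/2 < 0 ⇒ local maximum.
The local maximum is P(6) = 83.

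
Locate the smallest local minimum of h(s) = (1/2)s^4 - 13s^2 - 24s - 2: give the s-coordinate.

h'(s) = 2s^3 - 26s - 24. Setting h'(s) = 0 gives s ∈ {-3, -1, 4}.
Second-derivative test with h''(s) = 6s^2 - 26: h''(-3) = 28 > 0 ⇒ local minimum; h''(-1) = -20 < 0 ⇒ local maximum; h''(4) = 70 > 0 ⇒ local minimum.
Thus h has its smallest local minimum at s = 4, with value -178.

4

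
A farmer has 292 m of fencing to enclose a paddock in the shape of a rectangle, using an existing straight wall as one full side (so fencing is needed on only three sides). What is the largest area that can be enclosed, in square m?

10658

Let the sides perpendicular to the wall have length x and the parallel side y, so 2x + y = 292 and the area is A = xy = x(292 − 2x).
A'(x) = 292 − 4x = 0 gives x = 73, and A''(x) = −4 < 0 confirms a maximum.
Then y = 292 − 2·73 = 146 and A = 10658.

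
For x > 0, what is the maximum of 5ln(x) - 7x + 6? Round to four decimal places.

-0.6824

R'(x) = 5/x − 7 = 0 gives x = 5/7.
R''(x) = -5/x², which is negative for x > 0, so this is a local maximum.
R(5/7) = 5·ln(5/7) - 5 + 6 ≈ -0.6824.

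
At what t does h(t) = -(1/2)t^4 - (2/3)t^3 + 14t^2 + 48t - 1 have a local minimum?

-2

h'(t) = -2t^3 - 2t^2 + 28t + 48 = 0 at t = -3, -2, 4.
Since h''(t) = -6t^2 - 4t + 28, we get h''(-3) = -14 < 0 ⇒ local maximum; h''(-2) = 12 > 0 ⇒ local minimum; h''(4) = -84 < 0 ⇒ local maximum.
Thus h has its local minimum at t = -2, with value -131/3.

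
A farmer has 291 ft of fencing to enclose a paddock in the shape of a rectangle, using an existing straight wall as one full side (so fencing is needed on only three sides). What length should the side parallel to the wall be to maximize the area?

291/2

Let the sides perpendicular to the wall have length x and the parallel side y, so 2x + y = 291 and the area is A = xy = x(291 − 2x).
A'(x) = 291 − 4x = 0 gives x = 291/4, and A''(x) = −4 < 0 confirms a maximum.
Then y = 291 − 2·291/4 = 291/2 and A = 84681/8.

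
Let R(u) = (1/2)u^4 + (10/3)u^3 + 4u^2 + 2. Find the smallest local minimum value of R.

R'(u) = 2u^3 + 10u^2 + 8u. Setting R'(u) = 0 gives u ∈ {-4, -1, 0}.
Since R''(u) = 6u^2 + 20u + 8, we get R''(-4) = 24 > 0 ⇒ local minimum; R''(-1) = -6 < 0 ⇒ local maximum; R''(0) = 8 > 0 ⇒ local minimum.
So the smallest local minimum value is R(-4) = -58/3.

-58/3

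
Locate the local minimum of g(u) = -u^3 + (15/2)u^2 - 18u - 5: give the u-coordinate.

g'(u) = -3u^2 + 15u - 18. Setting g'(u) = 0 gives u ∈ {2, 3}.
Second-derivative test with g''(u) = -6u + 15: g''(2) = 3 > 0 ⇒ local minimum; g''(3) = -3 < 0 ⇒ local maximum.
So the local minimum value is g(2) = -19.

2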